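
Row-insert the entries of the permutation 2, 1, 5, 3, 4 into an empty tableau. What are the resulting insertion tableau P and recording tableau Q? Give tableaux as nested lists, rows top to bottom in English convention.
Insert each entry of the permutation into P by Schensted row insertion, recording in Q the position of each new cell.

After inserting 2: P = [[2]].
After inserting 1: P = [[1], [2]].
After inserting 5: P = [[1, 5], [2]].
After inserting 3: P = [[1, 3], [2, 5]].
After inserting 4: P = [[1, 3, 4], [2, 5]].

So P = [[1, 3, 4], [2, 5]], Q = [[1, 3, 5], [2, 4]].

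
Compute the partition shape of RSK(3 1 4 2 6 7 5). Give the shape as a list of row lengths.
[4, 3]

Row-insert each entry into an empty tableau.

After inserting 3: P = [[3]].
After inserting 1: P = [[1], [3]].
After inserting 4: P = [[1, 4], [3]].
After inserting 2: P = [[1, 2], [3, 4]].
After inserting 6: P = [[1, 2, 6], [3, 4]].
After inserting 7: P = [[1, 2, 6, 7], [3, 4]].
After inserting 5: P = [[1, 2, 5, 7], [3, 4, 6]].

The final insertion tableau P = [[1, 2, 5, 7], [3, 4, 6]] has shape [4, 3].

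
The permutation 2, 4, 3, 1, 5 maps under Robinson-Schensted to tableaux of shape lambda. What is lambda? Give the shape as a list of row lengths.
Row-insert each entry into an empty tableau.

After inserting 2: P = [[2]].
After inserting 4: P = [[2, 4]].
After inserting 3: P = [[2, 3], [4]].
After inserting 1: P = [[1, 3], [2], [4]].
After inserting 5: P = [[1, 3, 5], [2], [4]].

The final insertion tableau P = [[1, 3, 5], [2], [4]] has shape [3, 1, 1].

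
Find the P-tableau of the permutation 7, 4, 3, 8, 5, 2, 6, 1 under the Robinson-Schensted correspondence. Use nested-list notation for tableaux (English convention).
P = [[1, 5, 6], [2, 8], [3], [4], [7]]

After inserting 7: P = [[7]].
After inserting 4: P = [[4], [7]].
After inserting 3: P = [[3], [4], [7]].
After inserting 8: P = [[3, 8], [4], [7]].
After inserting 5: P = [[3, 5], [4, 8], [7]].
After inserting 2: P = [[2, 5], [3, 8], [4], [7]].
After inserting 6: P = [[2, 5, 6], [3, 8], [4], [7]].
After inserting 1: P = [[1, 5, 6], [2, 8], [3], [4], [7]].

So P = [[1, 5, 6], [2, 8], [3], [4], [7]].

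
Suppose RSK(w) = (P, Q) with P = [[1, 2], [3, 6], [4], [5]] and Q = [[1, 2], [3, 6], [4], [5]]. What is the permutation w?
Reverse RSK: for i = n, n-1, ..., 1, locate i in Q, remove the corresponding corner cell from P, and reverse-bump its entry up through P; the value ejected from row 1 is w(i).

So w = 5 6 4 3 1 2.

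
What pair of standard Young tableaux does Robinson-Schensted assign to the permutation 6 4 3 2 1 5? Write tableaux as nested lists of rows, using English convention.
Insert each entry of the permutation into P by Schensted row insertion, recording in Q the position of each new cell.

Insert 6: appended to row 1. P = [[6]].
Insert 4: 4 bumps 6 from row 1; 6 starts row 2. P = [[4], [6]].
Insert 3: 3 bumps 4 from row 1; 4 bumps 6 from row 2; 6 starts row 3. P = [[3], [4], [6]].
Insert 2: 2 bumps 3 from row 1; 3 bumps 4 from row 2; 4 bumps 6 from row 3; 6 starts row 4. P = [[2], [3], [4], [6]].
Insert 1: 1 bumps 2 from row 1; 2 bumps 3 from row 2; 3 bumps 4 from row 3; 4 bumps 6 from row 4; 6 starts row 5. P = [[1], [2], [3], [4], [6]].
Insert 5: appended to row 1. P = [[1, 5], [2], [3], [4], [6]].

So P = [[1, 5], [2], [3], [4], [6]], Q = [[1, 6], [2], [3], [4], [5]].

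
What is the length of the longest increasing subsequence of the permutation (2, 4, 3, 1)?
2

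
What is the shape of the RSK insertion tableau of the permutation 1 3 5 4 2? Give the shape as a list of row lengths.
[3, 1, 1]

Row-insert each entry into an empty tableau.

After inserting 1: P = [[1]].
After inserting 3: P = [[1, 3]].
After inserting 5: P = [[1, 3, 5]].
After inserting 4: P = [[1, 3, 4], [5]].
After inserting 2: P = [[1, 2, 4], [3], [5]].

The final insertion tableau P = [[1, 2, 4], [3], [5]] has shape [3, 1, 1].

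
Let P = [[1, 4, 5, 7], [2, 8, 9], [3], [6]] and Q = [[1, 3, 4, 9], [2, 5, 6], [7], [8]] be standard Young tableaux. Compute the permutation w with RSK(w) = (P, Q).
Reverse the RSK construction: for i from n down to 1, find the cell of Q containing i, remove the entry at that cell from P, and reverse-bump it up through P; the value ejected from row 1 is w(i).

Step i=9: Q has 9 at row 1, column 4; remove that cell from P, ejecting 7. So w(9) = 7. P is now [[1, 4, 5], [2, 8, 9], [3], [6]].
Step i=8: Q has 8 at row 4, column 1; remove 6 from row 4 of P and reverse-bump: 6 enters row 3 and ejects 3; 3 enters row 2 and ejects 2; 2 enters row 1 and ejects 1. So w(8) = 1. P is now [[2, 4, 5], [3, 8, 9], [6]].
Step i=7: Q has 7 at row 3, column 1; remove 6 from row 3 of P and reverse-bump: 6 enters row 2 and ejects 3; 3 enters row 1 and ejects 2. So w(7) = 2. P is now [[3, 4, 5], [6, 8, 9]].
Step i=6: Q has 6 at row 2, column 3; remove 9 from row 2 of P and reverse-bump: 9 enters row 1 and ejects 5. So w(6) = 5. P is now [[3, 4, 9], [6, 8]].
Step i=5: Q has 5 at row 2, column 2; remove 8 from row 2 of P and reverse-bump: 8 enters row 1 and ejects 4. So w(5) = 4. P is now [[3, 8, 9], [6]].
Step i=4: Q has 4 at row 1, column 3; remove that cell from P, ejecting 9. So w(4) = 9. P is now [[3, 8], [6]].
Step i=3: Q has 3 at row 1, column 2; remove that cell from P, ejecting 8. So w(3) = 8. P is now [[3], [6]].
Step i=2: Q has 2 at row 2, column 1; remove 6 from row 2 of P and reverse-bump: 6 enters row 1 and ejects 3. So w(2) = 3. P is now [[6]].
Step i=1: Q has 1 at row 1, column 1; remove that cell from P, ejecting 6. So w(1) = 6. P is now [].

So w = 6 3 8 9 4 5 2 1 7.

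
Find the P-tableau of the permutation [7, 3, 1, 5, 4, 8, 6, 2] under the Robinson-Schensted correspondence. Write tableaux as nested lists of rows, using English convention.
Insert 7: appended to row 1. P = [[7]].
Insert 3: 3 bumps 7 from row 1; 7 starts row 2. P = [[3], [7]].
Insert 1: 1 bumps 3 from row 1; 3 bumps 7 from row 2; 7 starts row 3. P = [[1], [3], [7]].
Insert 5: appended to row 1. P = [[1, 5], [3], [7]].
Insert 4: 4 bumps 5 from row 1; 5 appends to row 2. P = [[1, 4], [3, 5], [7]].
Insert 8: appended to row 1. P = [[1, 4, 8], [3, 5], [7]].
Insert 6: 6 bumps 8 from row 1; 8 appends to row 2. P = [[1, 4, 6], [3, 5, 8], [7]].
Insert 2: 2 bumps 4 from row 1; 4 bumps 5 from row 2; 5 bumps 7 from row 3; 7 starts row 4. P = [[1, 2, 6], [3, 4, 8], [5], [7]].

So P = [[1, 2, 6], [3, 4, 8], [5], [7]].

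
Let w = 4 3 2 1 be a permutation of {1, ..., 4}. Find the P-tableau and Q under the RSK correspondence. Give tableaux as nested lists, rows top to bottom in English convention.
P = [[1], [2], [3], [4]], Q = [[1], [2], [3], [4]]

Insert each entry of the permutation into P by Schensted row insertion, recording in Q the position of each new cell.

After inserting 4: P = [[4]].
After inserting 3: P = [[3], [4]].
After inserting 2: P = [[2], [3], [4]].
After inserting 1: P = [[1], [2], [3], [4]].

So P = [[1], [2], [3], [4]], Q = [[1], [2], [3], [4]].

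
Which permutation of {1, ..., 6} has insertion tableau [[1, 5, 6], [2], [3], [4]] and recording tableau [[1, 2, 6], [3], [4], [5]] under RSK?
4 5 3 2 1 6

Reverse the RSK construction: for i from n down to 1, find the cell of Q containing i, remove the entry at that cell from P, and reverse-bump it up through P; the value ejected from row 1 is w(i).

Step i=6: Q has 6 at row 1, column 3; remove that cell from P, ejecting 6. So w(6) = 6. P is now [[1, 5], [2], [3], [4]].
Step i=5: Q has 5 at row 4, column 1; remove 4 from row 4 of P and reverse-bump: 4 enters row 3 and ejects 3; 3 enters row 2 and ejects 2; 2 enters row 1 and ejects 1. So w(5) = 1. P is now [[2, 5], [3], [4]].
Step i=4: Q has 4 at row 3, column 1; remove 4 from row 3 of P and reverse-bump: 4 enters row 2 and ejects 3; 3 enters row 1 and ejects 2. So w(4) = 2. P is now [[3, 5], [4]].
Step i=3: Q has 3 at row 2, column 1; remove 4 from row 2 of P and reverse-bump: 4 enters row 1 and ejects 3. So w(3) = 3. P is now [[4, 5]].
Step i=2: Q has 2 at row 1, column 2; remove that cell from P, ejecting 5. So w(2) = 5. P is now [[4]].
Step i=1: Q has 1 at row 1, column 1; remove that cell from P, ejecting 4. So w(1) = 4. P is now [].

So w = 4 5 3 2 1 6.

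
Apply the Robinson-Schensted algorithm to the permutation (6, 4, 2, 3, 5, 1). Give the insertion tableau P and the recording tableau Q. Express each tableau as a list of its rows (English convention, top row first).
Insert each entry of the permutation into P by Schensted row insertion, recording in Q the position of each new cell.

Insert 6: appended to row 1. P = [[6]].
Insert 4: 4 bumps 6 from row 1; 6 starts row 2. P = [[4], [6]].
Insert 2: 2 bumps 4 from row 1; 4 bumps 6 from row 2; 6 starts row 3. P = [[2], [4], [6]].
Insert 3: appended to row 1. P = [[2, 3], [4], [6]].
Insert 5: appended to row 1. P = [[2, 3, 5], [4], [6]].
Insert 1: 1 bumps 2 from row 1; 2 bumps 4 from row 2; 4 bumps 6 from row 3; 6 starts row 4. P = [[1, 3, 5], [2], [4], [6]].

So P = [[1, 3, 5], [2], [4], [6]], Q = [[1, 4, 5], [2], [3], [6]].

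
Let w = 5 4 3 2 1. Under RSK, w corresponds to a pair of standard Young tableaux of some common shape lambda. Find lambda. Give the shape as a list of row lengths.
Row-insert each entry into an empty tableau.

After inserting 5: P = [[5]].
After inserting 4: P = [[4], [5]].
After inserting 3: P = [[3], [4], [5]].
After inserting 2: P = [[2], [3], [4], [5]].
After inserting 1: P = [[1], [2], [3], [4], [5]].

The final insertion tableau P = [[1], [2], [3], [4], [5]] has shape [1, 1, 1, 1, 1].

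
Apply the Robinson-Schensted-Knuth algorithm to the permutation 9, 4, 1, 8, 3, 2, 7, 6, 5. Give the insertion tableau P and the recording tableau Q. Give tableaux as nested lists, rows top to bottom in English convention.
Insert each entry of the permutation into P by Schensted row insertion, recording in Q the position of each new cell.

Insert 9: appended to row 1. P = [[9]], Q = [[1]].
Insert 4: 4 bumps 9 from row 1; 9 starts row 2. P = [[4], [9]], Q = [[1], [2]].
Insert 1: 1 bumps 4 from row 1; 4 bumps 9 from row 2; 9 starts row 3. P = [[1], [4], [9]], Q = [[1], [2], [3]].
Insert 8: appended to row 1. P = [[1, 8], [4], [9]], Q = [[1, 4], [2], [3]].
Insert 3: 3 bumps 8 from row 1; 8 appends to row 2. P = [[1, 3], [4, 8], [9]], Q = [[1, 4], [2, 5], [3]].
Insert 2: 2 bumps 3 from row 1; 3 bumps 4 from row 2; 4 bumps 9 from row 3; 9 starts row 4. P = [[1, 2], [3, 8], [4], [9]], Q = [[1, 4], [2, 5], [3], [6]].
Insert 7: appended to row 1. P = [[1, 2, 7], [3, 8], [4], [9]], Q = [[1, 4, 7], [2, 5], [3], [6]].
Insert 6: 6 bumps 7 from row 1; 7 bumps 8 from row 2; 8 appends to row 3. P = [[1, 2, 6], [3, 7], [4, 8], [9]], Q = [[1, 4, 7], [2, 5], [3, 8], [6]].
Insert 5: 5 bumps 6 from row 1; 6 bumps 7 from row 2; 7 bumps 8 from row 3; 8 bumps 9 from row 4; 9 starts row 5. P = [[1, 2, 5], [3, 6], [4, 7], [8], [9]], Q = [[1, 4, 7], [2, 5], [3, 8], [6], [9]].

So P = [[1, 2, 5], [3, 6], [4, 7], [8], [9]], Q = [[1, 4, 7], [2, 5], [3, 8], [6], [9]].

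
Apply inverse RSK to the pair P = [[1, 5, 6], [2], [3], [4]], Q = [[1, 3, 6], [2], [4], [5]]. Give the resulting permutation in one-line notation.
Reverse the RSK construction: for i from n down to 1, find the cell of Q containing i, remove the entry at that cell from P, and reverse-bump it up through P; the value ejected from row 1 is w(i).

Step i=6: Q has 6 at row 1, column 3; remove that cell from P, ejecting 6. So w(6) = 6. P is now [[1, 5], [2], [3], [4]].
Step i=5: Q has 5 at row 4, column 1; remove 4 from row 4 of P and reverse-bump: 4 enters row 3 and ejects 3; 3 enters row 2 and ejects 2; 2 enters row 1 and ejects 1. So w(5) = 1. P is now [[2, 5], [3], [4]].
Step i=4: Q has 4 at row 3, column 1; remove 4 from row 3 of P and reverse-bump: 4 enters row 2 and ejects 3; 3 enters row 1 and ejects 2. So w(4) = 2. P is now [[3, 5], [4]].
Step i=3: Q has 3 at row 1, column 2; remove that cell from P, ejecting 5. So w(3) = 5. P is now [[3], [4]].
Step i=2: Q has 2 at row 2, column 1; remove 4 from row 2 of P and reverse-bump: 4 enters row 1 and ejects 3. So w(2) = 3. P is now [[4]].
Step i=1: Q has 1 at row 1, column 1; remove that cell from P, ejecting 4. So w(1) = 4. P is now [].

So w = 4 3 5 2 1 6.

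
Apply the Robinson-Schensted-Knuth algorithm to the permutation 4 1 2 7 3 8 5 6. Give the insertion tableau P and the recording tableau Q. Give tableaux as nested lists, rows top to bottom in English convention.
P = [[1, 2, 3, 5, 6], [4, 7, 8]], Q = [[1, 3, 4, 6, 8], [2, 5, 7]]

Insert each entry of the permutation into P by Schensted row insertion, recording in Q the position of each new cell.

Insert 4: appended to row 1. P = [[4]].
Insert 1: 1 bumps 4 from row 1; 4 starts row 2. P = [[1], [4]].
Insert 2: appended to row 1. P = [[1, 2], [4]].
Insert 7: appended to row 1. P = [[1, 2, 7], [4]].
Insert 3: 3 bumps 7 from row 1; 7 appends to row 2. P = [[1, 2, 3], [4, 7]].
Insert 8: appended to row 1. P = [[1, 2, 3, 8], [4, 7]].
Insert 5: 5 bumps 8 from row 1; 8 appends to row 2. P = [[1, 2, 3, 5], [4, 7, 8]].
Insert 6: appended to row 1. P = [[1, 2, 3, 5, 6], [4, 7, 8]].

So P = [[1, 2, 3, 5, 6], [4, 7, 8]], Q = [[1, 3, 4, 6, 8], [2, 5, 7]].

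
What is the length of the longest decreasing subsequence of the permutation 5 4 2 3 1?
4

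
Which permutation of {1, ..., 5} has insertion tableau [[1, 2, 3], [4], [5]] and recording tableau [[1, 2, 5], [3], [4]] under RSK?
1 5 4 2 3

Reverse the RSK construction: for i from n down to 1, find the cell of Q containing i, remove the entry at that cell from P, and reverse-bump it up through P; the value ejected from row 1 is w(i).

Step i=5: Q has 5 at row 1, column 3; remove that cell from P, ejecting 3. So w(5) = 3. P is now [[1, 2], [4], [5]].
Step i=4: Q has 4 at row 3, column 1; remove 5 from row 3 of P and reverse-bump: 5 enters row 2 and ejects 4; 4 enters row 1 and ejects 2. So w(4) = 2. P is now [[1, 4], [5]].
Step i=3: Q has 3 at row 2, column 1; remove 5 from row 2 of P and reverse-bump: 5 enters row 1 and ejects 4. So w(3) = 4. P is now [[1, 5]].
Step i=2: Q has 2 at row 1, column 2; remove that cell from P, ejecting 5. So w(2) = 5. P is now [[1]].
Step i=1: Q has 1 at row 1, column 1; remove that cell from P, ejecting 1. So w(1) = 1. P is now [].

So w = 1 5 4 2 3.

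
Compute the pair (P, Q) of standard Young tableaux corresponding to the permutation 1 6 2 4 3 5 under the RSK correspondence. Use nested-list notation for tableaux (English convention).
P = [[1, 2, 3, 5], [4], [6]], Q = [[1, 2, 4, 6], [3], [5]]

Insert each entry of the permutation into P by Schensted row insertion, recording in Q the position of each new cell.

Insert 1: appended to row 1. P = [[1]], Q = [[1]].
Insert 6: appended to row 1. P = [[1, 6]], Q = [[1, 2]].
Insert 2: 2 bumps 6 from row 1; 6 starts row 2. P = [[1, 2], [6]], Q = [[1, 2], [3]].
Insert 4: appended to row 1. P = [[1, 2, 4], [6]], Q = [[1, 2, 4], [3]].
Insert 3: 3 bumps 4 from row 1; 4 bumps 6 from row 2; 6 starts row 3. P = [[1, 2, 3], [4], [6]], Q = [[1, 2, 4], [3], [5]].
Insert 5: appended to row 1. P = [[1, 2, 3, 5], [4], [6]], Q = [[1, 2, 4, 6], [3], [5]].

So P = [[1, 2, 3, 5], [4], [6]], Q = [[1, 2, 4, 6], [3], [5]].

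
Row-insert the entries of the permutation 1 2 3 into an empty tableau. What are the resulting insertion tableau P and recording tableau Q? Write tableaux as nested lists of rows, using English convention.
Insert each entry of the permutation into P by Schensted row insertion, recording in Q the position of each new cell.

Insert 1: appended to row 1. P = [[1]].
Insert 2: appended to row 1. P = [[1, 2]].
Insert 3: appended to row 1. P = [[1, 2, 3]].

So P = [[1, 2, 3]], Q = [[1, 2, 3]].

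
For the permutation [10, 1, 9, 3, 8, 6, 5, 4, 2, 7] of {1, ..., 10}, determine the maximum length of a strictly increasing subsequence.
4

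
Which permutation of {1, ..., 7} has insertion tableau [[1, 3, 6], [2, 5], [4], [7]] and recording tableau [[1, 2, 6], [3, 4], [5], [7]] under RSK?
4 7 2 5 3 6 1

Reverse the RSK construction: for i from n down to 1, find the cell of Q containing i, remove the entry at that cell from P, and reverse-bump it up through P; the value ejected from row 1 is w(i).

Step i=7: Q has 7 at row 4, column 1; remove 7 from row 4 of P and reverse-bump: 7 enters row 3 and ejects 4; 4 enters row 2 and ejects 2; 2 enters row 1 and ejects 1. So w(7) = 1. P is now [[2, 3, 6], [4, 5], [7]].
Step i=6: Q has 6 at row 1, column 3; remove that cell from P, ejecting 6. So w(6) = 6. P is now [[2, 3], [4, 5], [7]].
Step i=5: Q has 5 at row 3, column 1; remove 7 from row 3 of P and reverse-bump: 7 enters row 2 and ejects 5; 5 enters row 1 and ejects 3. So w(5) = 3. P is now [[2, 5], [4, 7]].
Step i=4: Q has 4 at row 2, column 2; remove 7 from row 2 of P and reverse-bump: 7 enters row 1 and ejects 5. So w(4) = 5. P is now [[2, 7], [4]].
Step i=3: Q has 3 at row 2, column 1; remove 4 from row 2 of P and reverse-bump: 4 enters row 1 and ejects 2. So w(3) = 2. P is now [[4, 7]].
Step i=2: Q has 2 at row 1, column 2; remove that cell from P, ejecting 7. So w(2) = 7. P is now [[4]].
Step i=1: Q has 1 at row 1, column 1; remove that cell from P, ejecting 4. So w(1) = 4. P is now [].

So w = 4 7 2 5 3 6 1.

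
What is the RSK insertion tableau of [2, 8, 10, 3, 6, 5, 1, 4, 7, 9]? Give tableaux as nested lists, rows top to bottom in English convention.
P = [[1, 3, 4, 7, 9], [2, 5], [6, 10], [8]]

Insert 2: appended to row 1. P = [[2]].
Insert 8: appended to row 1. P = [[2, 8]].
Insert 10: appended to row 1. P = [[2, 8, 10]].
Insert 3: 3 bumps 8 from row 1; 8 starts row 2. P = [[2, 3, 10], [8]].
Insert 6: 6 bumps 10 from row 1; 10 appends to row 2. P = [[2, 3, 6], [8, 10]].
Insert 5: 5 bumps 6 from row 1; 6 bumps 8 from row 2; 8 starts row 3. P = [[2, 3, 5], [6, 10], [8]].
Insert 1: 1 bumps 2 from row 1; 2 bumps 6 from row 2; 6 bumps 8 from row 3; 8 starts row 4. P = [[1, 3, 5], [2, 10], [6], [8]].
Insert 4: 4 bumps 5 from row 1; 5 bumps 10 from row 2; 10 appends to row 3. P = [[1, 3, 4], [2, 5], [6, 10], [8]].
Insert 7: appended to row 1. P = [[1, 3, 4, 7], [2, 5], [6, 10], [8]].
Insert 9: appended to row 1. P = [[1, 3, 4, 7, 9], [2, 5], [6, 10], [8]].

So P = [[1, 3, 4, 7, 9], [2, 5], [6, 10], [8]].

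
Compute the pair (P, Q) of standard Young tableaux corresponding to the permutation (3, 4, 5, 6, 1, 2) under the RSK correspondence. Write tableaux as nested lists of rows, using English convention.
P = [[1, 2, 5, 6], [3, 4]], Q = [[1, 2, 3, 4], [5, 6]]

Insert each entry of the permutation into P by Schensted row insertion, recording in Q the position of each new cell.

Insert 3: appended to row 1. P = [[3]].
Insert 4: appended to row 1. P = [[3, 4]].
Insert 5: appended to row 1. P = [[3, 4, 5]].
Insert 6: appended to row 1. P = [[3, 4, 5, 6]].
Insert 1: 1 bumps 3 from row 1; 3 starts row 2. P = [[1, 4, 5, 6], [3]].
Insert 2: 2 bumps 4 from row 1; 4 appends to row 2. P = [[1, 2, 5, 6], [3, 4]].

So P = [[1, 2, 5, 6], [3, 4]], Q = [[1, 2, 3, 4], [5, 6]].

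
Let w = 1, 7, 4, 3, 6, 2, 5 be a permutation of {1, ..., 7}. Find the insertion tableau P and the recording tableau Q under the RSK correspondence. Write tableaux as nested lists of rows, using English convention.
P = [[1, 2, 5], [3, 6], [4], [7]], Q = [[1, 2, 5], [3, 7], [4], [6]]

Insert each entry of the permutation into P by Schensted row insertion, recording in Q the position of each new cell.

Insert 1: appended to row 1. P = [[1]].
Insert 7: appended to row 1. P = [[1, 7]].
Insert 4: 4 bumps 7 from row 1; 7 starts row 2. P = [[1, 4], [7]].
Insert 3: 3 bumps 4 from row 1; 4 bumps 7 from row 2; 7 starts row 3. P = [[1, 3], [4], [7]].
Insert 6: appended to row 1. P = [[1, 3, 6], [4], [7]].
Insert 2: 2 bumps 3 from row 1; 3 bumps 4 from row 2; 4 bumps 7 from row 3; 7 starts row 4. P = [[1, 2, 6], [3], [4], [7]].
Insert 5: 5 bumps 6 from row 1; 6 appends to row 2. P = [[1, 2, 5], [3, 6], [4], [7]].

So P = [[1, 2, 5], [3, 6], [4], [7]], Q = [[1, 2, 5], [3, 7], [4], [6]].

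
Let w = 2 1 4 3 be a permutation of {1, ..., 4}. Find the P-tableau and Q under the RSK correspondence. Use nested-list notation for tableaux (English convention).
Insert each entry of the permutation into P by Schensted row insertion, recording in Q the position of each new cell.

Insert 2: appended to row 1. P = [[2]].
Insert 1: 1 bumps 2 from row 1; 2 starts row 2. P = [[1], [2]].
Insert 4: appended to row 1. P = [[1, 4], [2]].
Insert 3: 3 bumps 4 from row 1; 4 appends to row 2. P = [[1, 3], [2, 4]].

So P = [[1, 3], [2, 4]], Q = [[1, 3], [2, 4]].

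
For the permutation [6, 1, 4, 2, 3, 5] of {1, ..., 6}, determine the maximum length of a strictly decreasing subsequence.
3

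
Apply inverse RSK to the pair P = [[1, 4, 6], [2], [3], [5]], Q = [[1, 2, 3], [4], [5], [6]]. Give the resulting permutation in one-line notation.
Reverse RSK: for i = n, n-1, ..., 1, locate i in Q, remove the corresponding corner cell from P, and reverse-bump its entry up through P; the value ejected from row 1 is w(i).

So w = 3 5 6 4 2 1.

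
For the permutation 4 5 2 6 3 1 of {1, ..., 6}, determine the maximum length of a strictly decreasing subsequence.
3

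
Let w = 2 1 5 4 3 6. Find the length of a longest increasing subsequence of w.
3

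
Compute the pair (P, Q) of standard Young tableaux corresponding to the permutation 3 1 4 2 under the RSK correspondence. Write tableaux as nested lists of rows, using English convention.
P = [[1, 2], [3, 4]], Q = [[1, 3], [2, 4]]

Insert each entry of the permutation into P by Schensted row insertion, recording in Q the position of each new cell.

After inserting 3: P = [[3]].
After inserting 1: P = [[1], [3]].
After inserting 4: P = [[1, 4], [3]].
After inserting 2: P = [[1, 2], [3, 4]].

So P = [[1, 2], [3, 4]], Q = [[1, 3], [2, 4]].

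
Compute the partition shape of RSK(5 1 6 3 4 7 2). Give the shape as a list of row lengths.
[4, 2, 1]

Row-insert each entry into an empty tableau.

After inserting 5: P = [[5]].
After inserting 1: P = [[1], [5]].
After inserting 6: P = [[1, 6], [5]].
After inserting 3: P = [[1, 3], [5, 6]].
After inserting 4: P = [[1, 3, 4], [5, 6]].
After inserting 7: P = [[1, 3, 4, 7], [5, 6]].
After inserting 2: P = [[1, 2, 4, 7], [3, 6], [5]].

The final insertion tableau P = [[1, 2, 4, 7], [3, 6], [5]] has shape [4, 2, 1].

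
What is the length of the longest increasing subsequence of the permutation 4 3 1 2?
2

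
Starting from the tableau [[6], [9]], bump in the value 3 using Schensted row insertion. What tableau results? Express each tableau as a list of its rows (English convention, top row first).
[[3], [6], [9]]

In row 1, 3 replaces 6 (the leftmost entry greater than 3); 6 is bumped to row 2. In row 2, 6 replaces 9 (the leftmost entry greater than 6); 9 is bumped to row 3. 9 starts a new row 3. The new tableau is [[3], [6], [9]].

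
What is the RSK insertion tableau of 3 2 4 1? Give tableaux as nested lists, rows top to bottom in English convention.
P = [[1, 4], [2], [3]]

Insert 3: appended to row 1. P = [[3]].
Insert 2: 2 bumps 3 from row 1; 3 starts row 2. P = [[2], [3]].
Insert 4: appended to row 1. P = [[2, 4], [3]].
Insert 1: 1 bumps 2 from row 1; 2 bumps 3 from row 2; 3 starts row 3. P = [[1, 4], [2], [3]].

So P = [[1, 4], [2], [3]].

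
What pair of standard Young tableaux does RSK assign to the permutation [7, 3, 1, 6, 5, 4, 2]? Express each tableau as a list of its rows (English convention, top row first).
P = [[1, 2], [3, 4], [5], [6], [7]], Q = [[1, 4], [2, 5], [3], [6], [7]]

Insert each entry of the permutation into P by Schensted row insertion, recording in Q the position of each new cell.

After inserting 7: P = [[7]].
After inserting 3: P = [[3], [7]].
After inserting 1: P = [[1], [3], [7]].
After inserting 6: P = [[1, 6], [3], [7]].
After inserting 5: P = [[1, 5], [3, 6], [7]].
After inserting 4: P = [[1, 4], [3, 5], [6], [7]].
After inserting 2: P = [[1, 2], [3, 4], [5], [6], [7]].

So P = [[1, 2], [3, 4], [5], [6], [7]], Q = [[1, 4], [2, 5], [3], [6], [7]].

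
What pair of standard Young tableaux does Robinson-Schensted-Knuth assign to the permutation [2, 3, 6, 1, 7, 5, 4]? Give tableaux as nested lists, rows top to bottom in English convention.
P = [[1, 3, 4, 7], [2, 5], [6]], Q = [[1, 2, 3, 5], [4, 6], [7]]

Insert each entry of the permutation into P by Schensted row insertion, recording in Q the position of each new cell.

Insert 2: appended to row 1. P = [[2]], Q = [[1]].
Insert 3: appended to row 1. P = [[2, 3]], Q = [[1, 2]].
Insert 6: appended to row 1. P = [[2, 3, 6]], Q = [[1, 2, 3]].
Insert 1: 1 bumps 2 from row 1; 2 starts row 2. P = [[1, 3, 6], [2]], Q = [[1, 2, 3], [4]].
Insert 7: appended to row 1. P = [[1, 3, 6, 7], [2]], Q = [[1, 2, 3, 5], [4]].
Insert 5: 5 bumps 6 from row 1; 6 appends to row 2. P = [[1, 3, 5, 7], [2, 6]], Q = [[1, 2, 3, 5], [4, 6]].
Insert 4: 4 bumps 5 from row 1; 5 bumps 6 from row 2; 6 starts row 3. P = [[1, 3, 4, 7], [2, 5], [6]], Q = [[1, 2, 3, 5], [4, 6], [7]].

So P = [[1, 3, 4, 7], [2, 5], [6]], Q = [[1, 2, 3, 5], [4, 6], [7]].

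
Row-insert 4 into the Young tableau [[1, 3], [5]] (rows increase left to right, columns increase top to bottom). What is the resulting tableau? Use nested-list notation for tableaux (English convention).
4 is larger than every entry of row 1, so it is appended to row 1. The new tableau is [[1, 3, 4], [5]].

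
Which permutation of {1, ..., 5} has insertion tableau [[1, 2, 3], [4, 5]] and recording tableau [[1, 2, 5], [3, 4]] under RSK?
Reverse the RSK construction: for i from n down to 1, find the cell of Q containing i, remove the entry at that cell from P, and reverse-bump it up through P; the value ejected from row 1 is w(i).

Step i=5: Q has 5 at row 1, column 3; remove that cell from P, ejecting 3. So w(5) = 3. P is now [[1, 2], [4, 5]].
Step i=4: Q has 4 at row 2, column 2; remove 5 from row 2 of P and reverse-bump: 5 enters row 1 and ejects 2. So w(4) = 2. P is now [[1, 5], [4]].
Step i=3: Q has 3 at row 2, column 1; remove 4 from row 2 of P and reverse-bump: 4 enters row 1 and ejects 1. So w(3) = 1. P is now [[4, 5]].
Step i=2: Q has 2 at row 1, column 2; remove that cell from P, ejecting 5. So w(2) = 5. P is now [[4]].
Step i=1: Q has 1 at row 1, column 1; remove that cell from P, ejecting 4. So w(1) = 4. P is now [].

So w = 4 5 1 2 3.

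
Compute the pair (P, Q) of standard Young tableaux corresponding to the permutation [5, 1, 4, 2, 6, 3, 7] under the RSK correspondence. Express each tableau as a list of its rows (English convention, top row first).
Insert each entry of the permutation into P by Schensted row insertion, recording in Q the position of each new cell.

Insert 5: appended to row 1. P = [[5]], Q = [[1]].
Insert 1: 1 bumps 5 from row 1; 5 starts row 2. P = [[1], [5]], Q = [[1], [2]].
Insert 4: appended to row 1. P = [[1, 4], [5]], Q = [[1, 3], [2]].
Insert 2: 2 bumps 4 from row 1; 4 bumps 5 from row 2; 5 starts row 3. P = [[1, 2], [4], [5]], Q = [[1, 3], [2], [4]].
Insert 6: appended to row 1. P = [[1, 2, 6], [4], [5]], Q = [[1, 3, 5], [2], [4]].
Insert 3: 3 bumps 6 from row 1; 6 appends to row 2. P = [[1, 2, 3], [4, 6], [5]], Q = [[1, 3, 5], [2, 6], [4]].
Insert 7: appended to row 1. P = [[1, 2, 3, 7], [4, 6], [5]], Q = [[1, 3, 5, 7], [2, 6], [4]].

So P = [[1, 2, 3, 7], [4, 6], [5]], Q = [[1, 3, 5, 7], [2, 6], [4]].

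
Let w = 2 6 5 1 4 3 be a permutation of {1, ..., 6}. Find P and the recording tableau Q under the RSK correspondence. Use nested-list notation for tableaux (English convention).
Insert each entry of the permutation into P by Schensted row insertion, recording in Q the position of each new cell.

After inserting 2: P = [[2]].
After inserting 6: P = [[2, 6]].
After inserting 5: P = [[2, 5], [6]].
After inserting 1: P = [[1, 5], [2], [6]].
After inserting 4: P = [[1, 4], [2, 5], [6]].
After inserting 3: P = [[1, 3], [2, 4], [5], [6]].

So P = [[1, 3], [2, 4], [5], [6]], Q = [[1, 2], [3, 5], [4], [6]].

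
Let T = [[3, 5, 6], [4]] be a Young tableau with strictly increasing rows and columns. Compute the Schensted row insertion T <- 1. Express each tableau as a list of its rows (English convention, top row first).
In row 1, 1 replaces 3 (the leftmost entry greater than 1); 3 is bumped to row 2. In row 2, 3 replaces 4 (the leftmost entry greater than 3); 4 is bumped to row 3. 4 starts a new row 3. The new tableau is [[1, 5, 6], [3], [4]].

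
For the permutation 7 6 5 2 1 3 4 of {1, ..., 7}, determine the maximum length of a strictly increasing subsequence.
3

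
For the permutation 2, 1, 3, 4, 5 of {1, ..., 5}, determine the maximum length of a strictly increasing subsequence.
4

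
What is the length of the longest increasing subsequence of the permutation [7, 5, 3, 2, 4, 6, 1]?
3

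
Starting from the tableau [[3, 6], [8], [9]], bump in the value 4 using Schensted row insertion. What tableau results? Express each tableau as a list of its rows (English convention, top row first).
[[3, 4], [6], [8], [9]]

In row 1, 4 replaces 6 (the leftmost entry greater than 4); 6 is bumped to row 2. In row 2, 6 replaces 8 (the leftmost entry greater than 6); 8 is bumped to row 3. In row 3, 8 replaces 9 (the leftmost entry greater than 8); 9 is bumped to row 4. 9 starts a new row 4. The new tableau is [[3, 4], [6], [8], [9]].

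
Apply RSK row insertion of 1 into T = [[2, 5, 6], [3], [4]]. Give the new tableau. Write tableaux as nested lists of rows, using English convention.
In row 1, 1 replaces 2 (the leftmost entry greater than 1); 2 is bumped to row 2. In row 2, 2 replaces 3 (the leftmost entry greater than 2); 3 is bumped to row 3. In row 3, 3 replaces 4 (the leftmost entry greater than 3); 4 is bumped to row 4. 4 starts a new row 4. The new tableau is [[1, 5, 6], [2], [3], [4]].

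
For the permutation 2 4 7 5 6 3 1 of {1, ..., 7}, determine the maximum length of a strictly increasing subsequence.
4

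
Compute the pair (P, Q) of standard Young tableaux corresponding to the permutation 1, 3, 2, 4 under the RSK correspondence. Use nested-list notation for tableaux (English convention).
P = [[1, 2, 4], [3]], Q = [[1, 2, 4], [3]]

Insert each entry of the permutation into P by Schensted row insertion, recording in Q the position of each new cell.

Insert 1: appended to row 1. P = [[1]].
Insert 3: appended to row 1. P = [[1, 3]].
Insert 2: 2 bumps 3 from row 1; 3 starts row 2. P = [[1, 2], [3]].
Insert 4: appended to row 1. P = [[1, 2, 4], [3]].

So P = [[1, 2, 4], [3]], Q = [[1, 2, 4], [3]].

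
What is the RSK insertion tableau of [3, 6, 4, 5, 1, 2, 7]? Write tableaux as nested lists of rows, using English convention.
P = [[1, 2, 5, 7], [3, 4], [6]]

Insert 3: appended to row 1. P = [[3]].
Insert 6: appended to row 1. P = [[3, 6]].
Insert 4: 4 bumps 6 from row 1; 6 starts row 2. P = [[3, 4], [6]].
Insert 5: appended to row 1. P = [[3, 4, 5], [6]].
Insert 1: 1 bumps 3 from row 1; 3 bumps 6 from row 2; 6 starts row 3. P = [[1, 4, 5], [3], [6]].
Insert 2: 2 bumps 4 from row 1; 4 appends to row 2. P = [[1, 2, 5], [3, 4], [6]].
Insert 7: appended to row 1. P = [[1, 2, 5, 7], [3, 4], [6]].

So P = [[1, 2, 5, 7], [3, 4], [6]].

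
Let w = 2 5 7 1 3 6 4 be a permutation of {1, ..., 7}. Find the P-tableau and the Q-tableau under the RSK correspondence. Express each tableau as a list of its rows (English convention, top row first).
P = [[1, 3, 4], [2, 5, 6], [7]], Q = [[1, 2, 3], [4, 5, 6], [7]]

Insert each entry of the permutation into P by Schensted row insertion, recording in Q the position of each new cell.

Insert 2: appended to row 1. P = [[2]].
Insert 5: appended to row 1. P = [[2, 5]].
Insert 7: appended to row 1. P = [[2, 5, 7]].
Insert 1: 1 bumps 2 from row 1; 2 starts row 2. P = [[1, 5, 7], [2]].
Insert 3: 3 bumps 5 from row 1; 5 appends to row 2. P = [[1, 3, 7], [2, 5]].
Insert 6: 6 bumps 7 from row 1; 7 appends to row 2. P = [[1, 3, 6], [2, 5, 7]].
Insert 4: 4 bumps 6 from row 1; 6 bumps 7 from row 2; 7 starts row 3. P = [[1, 3, 4], [2, 5, 6], [7]].

So P = [[1, 3, 4], [2, 5, 6], [7]], Q = [[1, 2, 3], [4, 5, 6], [7]].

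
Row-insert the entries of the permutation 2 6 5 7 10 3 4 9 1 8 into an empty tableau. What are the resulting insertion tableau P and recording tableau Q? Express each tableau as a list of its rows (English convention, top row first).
Insert each entry of the permutation into P by Schensted row insertion, recording in Q the position of each new cell.

Insert 2: appended to row 1. P = [[2]].
Insert 6: appended to row 1. P = [[2, 6]].
Insert 5: 5 bumps 6 from row 1; 6 starts row 2. P = [[2, 5], [6]].
Insert 7: appended to row 1. P = [[2, 5, 7], [6]].
Insert 10: appended to row 1. P = [[2, 5, 7, 10], [6]].
Insert 3: 3 bumps 5 from row 1; 5 bumps 6 from row 2; 6 starts row 3. P = [[2, 3, 7, 10], [5], [6]].
Insert 4: 4 bumps 7 from row 1; 7 appends to row 2. P = [[2, 3, 4, 10], [5, 7], [6]].
Insert 9: 9 bumps 10 from row 1; 10 appends to row 2. P = [[2, 3, 4, 9], [5, 7, 10], [6]].
Insert 1: 1 bumps 2 from row 1; 2 bumps 5 from row 2; 5 bumps 6 from row 3; 6 starts row 4. P = [[1, 3, 4, 9], [2, 7, 10], [5], [6]].
Insert 8: 8 bumps 9 from row 1; 9 bumps 10 from row 2; 10 appends to row 3. P = [[1, 3, 4, 8], [2, 7, 9], [5, 10], [6]].

So P = [[1, 3, 4, 8], [2, 7, 9], [5, 10], [6]], Q = [[1, 2, 4, 5], [3, 7, 8], [6, 10], [9]].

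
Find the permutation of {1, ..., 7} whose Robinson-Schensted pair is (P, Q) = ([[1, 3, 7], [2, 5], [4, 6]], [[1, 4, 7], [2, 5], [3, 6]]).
4 2 1 6 5 3 7

Reverse the RSK construction: for i from n down to 1, find the cell of Q containing i, remove the entry at that cell from P, and reverse-bump it up through P; the value ejected from row 1 is w(i).

Step i=7: Q has 7 at row 1, column 3; remove that cell from P, ejecting 7. So w(7) = 7. P is now [[1, 3], [2, 5], [4, 6]].
Step i=6: Q has 6 at row 3, column 2; remove 6 from row 3 of P and reverse-bump: 6 enters row 2 and ejects 5; 5 enters row 1 and ejects 3. So w(6) = 3. P is now [[1, 5], [2, 6], [4]].
Step i=5: Q has 5 at row 2, column 2; remove 6 from row 2 of P and reverse-bump: 6 enters row 1 and ejects 5. So w(5) = 5. P is now [[1, 6], [2], [4]].
Step i=4: Q has 4 at row 1, column 2; remove that cell from P, ejecting 6. So w(4) = 6. P is now [[1], [2], [4]].
Step i=3: Q has 3 at row 3, column 1; remove 4 from row 3 of P and reverse-bump: 4 enters row 2 and ejects 2; 2 enters row 1 and ejects 1. So w(3) = 1. P is now [[2], [4]].
Step i=2: Q has 2 at row 2, column 1; remove 4 from row 2 of P and reverse-bump: 4 enters row 1 and ejects 2. So w(2) = 2. P is now [[4]].
Step i=1: Q has 1 at row 1, column 1; remove that cell from P, ejecting 4. So w(1) = 4. P is now [].

So w = 4 2 1 6 5 3 7.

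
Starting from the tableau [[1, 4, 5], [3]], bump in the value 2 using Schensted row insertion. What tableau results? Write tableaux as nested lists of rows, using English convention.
[[1, 2, 5], [3, 4]]

In row 1, 2 replaces 4 (the leftmost entry greater than 2); 4 is bumped to row 2. 4 is appended to row 2. The new tableau is [[1, 2, 5], [3, 4]].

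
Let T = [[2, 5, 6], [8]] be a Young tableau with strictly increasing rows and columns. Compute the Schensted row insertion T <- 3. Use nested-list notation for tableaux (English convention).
In row 1, 3 replaces 5 (the leftmost entry greater than 3); 5 is bumped to row 2. In row 2, 5 replaces 8 (the leftmost entry greater than 5); 8 is bumped to row 3. 8 starts a new row 3. The new tableau is [[2, 3, 6], [5], [8]].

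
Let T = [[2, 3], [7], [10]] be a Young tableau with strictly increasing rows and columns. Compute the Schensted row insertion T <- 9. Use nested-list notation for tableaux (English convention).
9 is larger than every entry of row 1, so it is appended to row 1. The new tableau is [[2, 3, 9], [7], [10]].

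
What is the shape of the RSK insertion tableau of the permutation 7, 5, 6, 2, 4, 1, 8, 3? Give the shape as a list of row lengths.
[3, 2, 2, 1]

RSK row insertion gives P = [[1, 3, 8], [2, 4], [5, 6], [7]], which has shape [3, 2, 2, 1].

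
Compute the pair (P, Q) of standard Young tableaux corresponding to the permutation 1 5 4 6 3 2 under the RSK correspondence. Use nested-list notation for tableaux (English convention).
P = [[1, 2, 6], [3], [4], [5]], Q = [[1, 2, 4], [3], [5], [6]]

Insert each entry of the permutation into P by Schensted row insertion, recording in Q the position of each new cell.

Insert 1: appended to row 1. P = [[1]].
Insert 5: appended to row 1. P = [[1, 5]].
Insert 4: 4 bumps 5 from row 1; 5 starts row 2. P = [[1, 4], [5]].
Insert 6: appended to row 1. P = [[1, 4, 6], [5]].
Insert 3: 3 bumps 4 from row 1; 4 bumps 5 from row 2; 5 starts row 3. P = [[1, 3, 6], [4], [5]].
Insert 2: 2 bumps 3 from row 1; 3 bumps 4 from row 2; 4 bumps 5 from row 3; 5 starts row 4. P = [[1, 2, 6], [3], [4], [5]].

So P = [[1, 2, 6], [3], [4], [5]], Q = [[1, 2, 4], [3], [5], [6]].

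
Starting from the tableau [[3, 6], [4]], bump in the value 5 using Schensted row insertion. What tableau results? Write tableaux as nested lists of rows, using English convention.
In row 1, 5 replaces 6 (the leftmost entry greater than 5); 6 is bumped to row 2. 6 is appended to row 2. The new tableau is [[3, 5], [4, 6]].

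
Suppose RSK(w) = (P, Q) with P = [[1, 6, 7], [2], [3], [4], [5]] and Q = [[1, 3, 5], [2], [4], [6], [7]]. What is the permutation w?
Reverse RSK: for i = n, n-1, ..., 1, locate i in Q, remove the corresponding corner cell from P, and reverse-bump its entry up through P; the value ejected from row 1 is w(i).

So w = 5 4 6 3 7 2 1.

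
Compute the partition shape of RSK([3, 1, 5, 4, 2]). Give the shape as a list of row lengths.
Row-insert each entry into an empty tableau.

After inserting 3: P = [[3]].
After inserting 1: P = [[1], [3]].
After inserting 5: P = [[1, 5], [3]].
After inserting 4: P = [[1, 4], [3, 5]].
After inserting 2: P = [[1, 2], [3, 4], [5]].

The final insertion tableau P = [[1, 2], [3, 4], [5]] has shape [2, 2, 1].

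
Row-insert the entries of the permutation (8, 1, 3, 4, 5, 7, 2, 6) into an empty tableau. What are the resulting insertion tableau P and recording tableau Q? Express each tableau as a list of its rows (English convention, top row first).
Insert each entry of the permutation into P by Schensted row insertion, recording in Q the position of each new cell.

Insert 8: appended to row 1. P = [[8]].
Insert 1: 1 bumps 8 from row 1; 8 starts row 2. P = [[1], [8]].
Insert 3: appended to row 1. P = [[1, 3], [8]].
Insert 4: appended to row 1. P = [[1, 3, 4], [8]].
Insert 5: appended to row 1. P = [[1, 3, 4, 5], [8]].
Insert 7: appended to row 1. P = [[1, 3, 4, 5, 7], [8]].
Insert 2: 2 bumps 3 from row 1; 3 bumps 8 from row 2; 8 starts row 3. P = [[1, 2, 4, 5, 7], [3], [8]].
Insert 6: 6 bumps 7 from row 1; 7 appends to row 2. P = [[1, 2, 4, 5, 6], [3, 7], [8]].

So P = [[1, 2, 4, 5, 6], [3, 7], [8]], Q = [[1, 3, 4, 5, 6], [2, 8], [7]].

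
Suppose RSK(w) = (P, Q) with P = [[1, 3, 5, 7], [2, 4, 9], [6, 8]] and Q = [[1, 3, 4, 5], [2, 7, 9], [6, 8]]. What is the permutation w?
Reverse RSK: for i = n, n-1, ..., 1, locate i in Q, remove the corresponding corner cell from P, and reverse-bump its entry up through P; the value ejected from row 1 is w(i).

So w = 6 2 4 8 9 1 5 3 7.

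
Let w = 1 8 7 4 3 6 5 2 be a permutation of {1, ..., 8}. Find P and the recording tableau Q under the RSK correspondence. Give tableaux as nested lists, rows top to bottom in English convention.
Insert each entry of the permutation into P by Schensted row insertion, recording in Q the position of each new cell.

Insert 1: appended to row 1. P = [[1]].
Insert 8: appended to row 1. P = [[1, 8]].
Insert 7: 7 bumps 8 from row 1; 8 starts row 2. P = [[1, 7], [8]].
Insert 4: 4 bumps 7 from row 1; 7 bumps 8 from row 2; 8 starts row 3. P = [[1, 4], [7], [8]].
Insert 3: 3 bumps 4 from row 1; 4 bumps 7 from row 2; 7 bumps 8 from row 3; 8 starts row 4. P = [[1, 3], [4], [7], [8]].
Insert 6: appended to row 1. P = [[1, 3, 6], [4], [7], [8]].
Insert 5: 5 bumps 6 from row 1; 6 appends to row 2. P = [[1, 3, 5], [4, 6], [7], [8]].
Insert 2: 2 bumps 3 from row 1; 3 bumps 4 from row 2; 4 bumps 7 from row 3; 7 bumps 8 from row 4; 8 starts row 5. P = [[1, 2, 5], [3, 6], [4], [7], [8]].

So P = [[1, 2, 5], [3, 6], [4], [7], [8]], Q = [[1, 2, 6], [3, 7], [4], [5], [8]].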